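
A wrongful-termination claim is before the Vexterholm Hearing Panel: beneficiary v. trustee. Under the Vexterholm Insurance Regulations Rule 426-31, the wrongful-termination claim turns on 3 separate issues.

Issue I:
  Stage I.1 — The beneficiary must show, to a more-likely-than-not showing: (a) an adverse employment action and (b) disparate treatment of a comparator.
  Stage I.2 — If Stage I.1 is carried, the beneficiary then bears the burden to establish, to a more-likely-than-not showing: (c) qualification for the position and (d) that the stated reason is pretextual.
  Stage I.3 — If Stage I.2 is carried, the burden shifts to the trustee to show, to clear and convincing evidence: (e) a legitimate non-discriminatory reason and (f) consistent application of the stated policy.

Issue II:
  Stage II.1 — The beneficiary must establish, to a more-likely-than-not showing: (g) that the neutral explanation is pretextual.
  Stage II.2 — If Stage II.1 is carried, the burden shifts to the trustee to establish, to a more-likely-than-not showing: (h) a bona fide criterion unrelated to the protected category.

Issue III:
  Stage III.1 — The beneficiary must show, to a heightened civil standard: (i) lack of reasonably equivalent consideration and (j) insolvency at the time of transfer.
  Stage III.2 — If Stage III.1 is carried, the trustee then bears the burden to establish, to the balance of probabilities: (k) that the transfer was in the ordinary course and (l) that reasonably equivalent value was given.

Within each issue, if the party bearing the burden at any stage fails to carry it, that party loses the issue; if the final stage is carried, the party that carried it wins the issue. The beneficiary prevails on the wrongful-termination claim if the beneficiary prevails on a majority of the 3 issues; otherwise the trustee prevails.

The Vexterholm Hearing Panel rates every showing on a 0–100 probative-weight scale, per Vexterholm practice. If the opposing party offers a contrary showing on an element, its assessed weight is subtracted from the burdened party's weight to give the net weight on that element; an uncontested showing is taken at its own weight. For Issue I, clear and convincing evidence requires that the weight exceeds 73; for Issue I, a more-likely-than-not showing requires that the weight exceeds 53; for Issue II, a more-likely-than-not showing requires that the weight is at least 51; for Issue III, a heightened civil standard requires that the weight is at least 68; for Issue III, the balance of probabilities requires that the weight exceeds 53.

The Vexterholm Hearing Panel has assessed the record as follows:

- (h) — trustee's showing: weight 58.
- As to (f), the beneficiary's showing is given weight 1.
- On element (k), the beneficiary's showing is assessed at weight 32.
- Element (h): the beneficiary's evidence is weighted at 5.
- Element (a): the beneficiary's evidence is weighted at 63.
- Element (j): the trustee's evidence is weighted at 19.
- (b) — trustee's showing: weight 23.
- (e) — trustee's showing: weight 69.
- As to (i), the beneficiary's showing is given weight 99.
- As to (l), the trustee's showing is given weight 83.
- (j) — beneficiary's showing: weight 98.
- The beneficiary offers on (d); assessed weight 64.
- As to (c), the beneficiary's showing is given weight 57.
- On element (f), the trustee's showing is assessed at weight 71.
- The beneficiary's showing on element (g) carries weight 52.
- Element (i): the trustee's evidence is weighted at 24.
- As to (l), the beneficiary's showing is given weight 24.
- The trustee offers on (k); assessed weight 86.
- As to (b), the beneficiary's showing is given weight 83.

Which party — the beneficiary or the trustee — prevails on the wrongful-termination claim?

trustee

— Issue I —
At Stage I.1 the beneficiary must meet a more-likely-than-not showing (weight exceeds 53): on (a) the weight is 63, > 53, so (a) meets the standard; on (b) the weight is 83 less the opposing 23 gives net 60, > 53, so (b) meets the standard.
  Stage I.1 carried; the burden remains with the beneficiary.
At Stage I.2 the beneficiary must meet a more-likely-than-not showing (weight exceeds 53): on (c) the weight is 57, > 53, so (c) meets the standard; on (d) the weight is 64, which does exceed 53, so (d) meets the standard.
  All elements met. The burden passes to the trustee.
At Stage I.3 the trustee must meet clear and convincing evidence (weight exceeds 73): on (e) the weight is 69, ≤ 73, so (e) does not meet the standard; on (f) the weight is 71 less the opposing 1 gives net 70, which does not exceed 73, so (f) does not meet the standard.
  Stage I.3 not carried; the trustee fails its burden.
The analysis ends at Stage I.3; the beneficiary prevails on this issue.
— Issue II —
Stage II.1 — burden on beneficiary; standard: a more-likely-than-not showing (weight is at least 51).
    (g): 52 ≥ 51 [met]
  All elements met. The burden passes to the trustee.
Stage II.2 — burden on trustee; standard: a more-likely-than-not showing (weight is at least 51).
    (h): 58 − 5 = 53 ≥ 51 [met]
  Stage II.2 carried; the final stage is satisfied.
With every stage satisfied, the trustee prevails on this issue.
— Issue III —
At Stage III.1 the beneficiary must meet a heightened civil standard (weight is at least 68): on (i) the weight is 99 less the opposing 24 gives net 75, which does reach 68, so (i) meets the standard; on (j) the weight is 98 less the opposing 19 gives net 79, ≥ 68, so (j) meets the standard.
  Stage III.1 is satisfied; the onus moves to the trustee.
At Stage III.2 the trustee must meet the balance of probabilities (weight exceeds 53): on (k) the weight is 86 less the opposing 32 gives net 54, which does exceed 53, so (k) meets the standard; on (l) the weight is 83 less the opposing 24 gives net 59, > 53, so (l) meets the standard.
  Stage III.2 carried; the final stage is satisfied.
With every stage satisfied, the trustee prevails on this issue.
Per-issue: Issue I → beneficiary; Issue II → trustee; Issue III → trustee. The beneficiary must prevail on a majority of issues; overall, the trustee prevails.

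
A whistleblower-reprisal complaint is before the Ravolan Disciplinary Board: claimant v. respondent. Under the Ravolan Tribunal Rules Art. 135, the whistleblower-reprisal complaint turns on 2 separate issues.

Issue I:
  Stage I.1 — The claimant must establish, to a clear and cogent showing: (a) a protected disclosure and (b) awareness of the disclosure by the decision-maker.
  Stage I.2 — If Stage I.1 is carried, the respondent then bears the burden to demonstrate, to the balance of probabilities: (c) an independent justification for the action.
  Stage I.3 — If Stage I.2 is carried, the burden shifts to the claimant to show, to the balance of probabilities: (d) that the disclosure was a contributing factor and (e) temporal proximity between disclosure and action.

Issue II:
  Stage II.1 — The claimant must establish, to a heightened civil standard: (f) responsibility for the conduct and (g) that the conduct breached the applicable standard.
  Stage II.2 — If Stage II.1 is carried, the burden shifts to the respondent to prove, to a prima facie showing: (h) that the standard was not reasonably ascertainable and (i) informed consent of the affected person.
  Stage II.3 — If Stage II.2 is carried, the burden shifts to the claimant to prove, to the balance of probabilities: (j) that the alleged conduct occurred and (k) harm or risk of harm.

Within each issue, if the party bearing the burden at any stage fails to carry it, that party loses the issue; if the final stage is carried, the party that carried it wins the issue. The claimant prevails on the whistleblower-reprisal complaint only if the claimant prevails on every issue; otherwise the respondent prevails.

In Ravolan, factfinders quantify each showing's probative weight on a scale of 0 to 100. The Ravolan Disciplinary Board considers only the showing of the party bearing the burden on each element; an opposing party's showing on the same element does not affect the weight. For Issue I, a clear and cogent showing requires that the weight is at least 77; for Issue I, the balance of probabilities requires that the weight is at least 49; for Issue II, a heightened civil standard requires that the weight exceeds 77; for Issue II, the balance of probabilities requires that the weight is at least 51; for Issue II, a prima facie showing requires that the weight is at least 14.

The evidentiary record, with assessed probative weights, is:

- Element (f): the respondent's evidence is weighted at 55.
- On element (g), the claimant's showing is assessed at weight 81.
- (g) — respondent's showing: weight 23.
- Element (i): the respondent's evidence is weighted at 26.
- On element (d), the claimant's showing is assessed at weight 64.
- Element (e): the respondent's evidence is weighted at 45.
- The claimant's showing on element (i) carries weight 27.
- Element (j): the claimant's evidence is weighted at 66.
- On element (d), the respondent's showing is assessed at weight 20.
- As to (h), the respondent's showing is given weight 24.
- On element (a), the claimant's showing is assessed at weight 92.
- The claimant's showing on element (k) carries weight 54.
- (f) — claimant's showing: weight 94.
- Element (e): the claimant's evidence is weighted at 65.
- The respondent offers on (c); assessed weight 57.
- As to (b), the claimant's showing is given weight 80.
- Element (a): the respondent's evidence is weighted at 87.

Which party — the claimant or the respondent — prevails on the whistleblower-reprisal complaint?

claimant

— Issue I —
Stage I.1 (claimant, a clear and cogent showing, weight is at least 77): (a) 92 (respondent's 87 disregarded) ≥ 77 — meets; (b) 80 ≥ 77 — meets.
  Stage I.1 is satisfied; the onus moves to the respondent.
Stage I.2 (respondent, the balance of probabilities, weight is at least 49): (c) 57 ≥ 49 — meets.
  All elements met. The burden passes to the claimant.
Stage I.3 (claimant, the balance of probabilities, weight is at least 49): (d) 64 (respondent's 20 disregarded) ≥ 49 — meets; (e) 65 (respondent's 45 disregarded) ≥ 49 — meets.
  Stage I.3 carried; the final stage is satisfied.
With every stage satisfied, the claimant prevails on this issue.
— Issue II —
Stage II.1 (claimant, a heightened civil standard, weight exceeds 77): (f) 94 (respondent's 55 disregarded) > 77 — meets; (g) 81 (respondent's 23 disregarded) > 77 — meets.
  Stage II.1 carried; the burden shifts to the respondent.
Stage II.2 (respondent, a prima facie showing, weight is at least 14): (h) 24 ≥ 14 — meets; (i) 26 (claimant's 27 disregarded) ≥ 14 — meets.
  Stage II.2 is satisfied; the onus moves to the claimant.
Stage II.3 (claimant, the balance of probabilities, weight is at least 51): (j) 66 ≥ 51 — meets; (k) 54 ≥ 51 — meets.
  All elements met at the final stage.
Every stage carried; the claimant prevails on this issue.
Per-issue: Issue I → claimant; Issue II → claimant. The claimant must prevail on every issue; overall, the claimant prevails.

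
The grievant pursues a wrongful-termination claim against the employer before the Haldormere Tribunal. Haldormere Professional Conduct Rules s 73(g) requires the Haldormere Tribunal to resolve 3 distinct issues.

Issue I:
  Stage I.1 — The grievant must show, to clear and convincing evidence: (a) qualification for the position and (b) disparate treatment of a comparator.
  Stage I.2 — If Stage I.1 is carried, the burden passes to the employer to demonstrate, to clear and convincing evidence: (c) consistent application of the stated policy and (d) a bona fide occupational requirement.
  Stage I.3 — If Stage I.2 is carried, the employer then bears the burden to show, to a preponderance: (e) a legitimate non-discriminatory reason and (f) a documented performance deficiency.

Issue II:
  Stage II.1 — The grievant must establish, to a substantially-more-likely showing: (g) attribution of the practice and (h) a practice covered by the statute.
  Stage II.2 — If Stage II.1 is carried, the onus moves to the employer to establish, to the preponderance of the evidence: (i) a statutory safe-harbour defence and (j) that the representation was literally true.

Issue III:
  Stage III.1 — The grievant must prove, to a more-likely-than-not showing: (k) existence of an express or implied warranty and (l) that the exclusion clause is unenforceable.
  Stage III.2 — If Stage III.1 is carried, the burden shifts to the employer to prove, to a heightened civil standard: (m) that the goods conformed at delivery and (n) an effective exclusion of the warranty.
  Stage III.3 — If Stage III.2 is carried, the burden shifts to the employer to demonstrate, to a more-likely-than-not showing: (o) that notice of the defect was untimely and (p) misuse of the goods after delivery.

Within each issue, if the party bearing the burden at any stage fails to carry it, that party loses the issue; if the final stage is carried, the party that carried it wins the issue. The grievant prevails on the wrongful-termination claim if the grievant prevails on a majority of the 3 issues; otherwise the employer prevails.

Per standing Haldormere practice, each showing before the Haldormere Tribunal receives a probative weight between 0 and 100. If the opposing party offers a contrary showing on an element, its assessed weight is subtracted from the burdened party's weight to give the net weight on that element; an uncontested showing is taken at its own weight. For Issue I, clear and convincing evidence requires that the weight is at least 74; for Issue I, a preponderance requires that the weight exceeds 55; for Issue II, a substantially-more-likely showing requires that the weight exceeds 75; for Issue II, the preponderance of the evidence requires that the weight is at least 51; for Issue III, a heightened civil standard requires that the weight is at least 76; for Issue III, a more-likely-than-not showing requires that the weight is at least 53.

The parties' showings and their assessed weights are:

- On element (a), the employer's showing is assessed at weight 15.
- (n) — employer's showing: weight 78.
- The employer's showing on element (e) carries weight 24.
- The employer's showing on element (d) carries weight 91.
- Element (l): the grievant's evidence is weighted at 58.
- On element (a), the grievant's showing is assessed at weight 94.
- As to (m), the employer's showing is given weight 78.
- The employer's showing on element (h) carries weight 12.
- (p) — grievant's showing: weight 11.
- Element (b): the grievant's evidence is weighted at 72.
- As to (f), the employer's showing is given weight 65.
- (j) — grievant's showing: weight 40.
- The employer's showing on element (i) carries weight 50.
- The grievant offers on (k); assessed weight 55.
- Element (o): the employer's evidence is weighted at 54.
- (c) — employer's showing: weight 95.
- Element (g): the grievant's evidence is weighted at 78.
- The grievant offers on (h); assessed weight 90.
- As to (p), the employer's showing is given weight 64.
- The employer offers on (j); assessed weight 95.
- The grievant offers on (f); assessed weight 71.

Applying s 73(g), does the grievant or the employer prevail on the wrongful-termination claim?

employer

— Issue I —
Stage I.1 (grievant, clear and convincing evidence, weight is at least 74): (a) net 94−15=79 ≥ 74 — meets; (b) 72 < 74 — fails.
  Not every element is met, so the grievant fails to carry Stage I.1.
So the employer prevails on this issue.
— Issue II —
At Stage II.1 the grievant must meet a substantially-more-likely showing (weight exceeds 75): on (g) the weight is 78, which does exceed 75, so (g) meets the standard; on (h) the weight is 90 less the opposing 12 gives net 78, which does exceed 75, so (h) meets the standard.
  Stage II.1 carried; the burden shifts to the employer.
At Stage II.2 the employer must meet the preponderance of the evidence (weight is at least 51): on (i) the weight is 50, which does not reach 51, so (i) does not meet the standard; on (j) the weight is 95 less the opposing 40 gives net 55, ≥ 51, so (j) meets the standard.
  Not every element is met, so the employer fails to carry Stage II.2.
The analysis ends at Stage II.2; the grievant prevails on this issue.
— Issue III —
At Stage III.1 the grievant must meet a more-likely-than-not showing (weight is at least 53): on (k) the weight is 55, which does reach 53, so (k) meets the standard; on (l) the weight is 58, which does reach 53, so (l) meets the standard.
  All elements met. The burden passes to the employer.
At Stage III.2 the employer must meet a heightened civil standard (weight is at least 76): on (m) the weight is 78, which does reach 76, so (m) meets the standard; on (n) the weight is 78, which does reach 76, so (n) meets the standard.
  Stage III.2 carried; the burden remains with the employer.
At Stage III.3 the employer must meet a more-likely-than-not showing (weight is at least 53): on (o) the weight is 54, which does reach 53, so (o) meets the standard; on (p) the weight is 64 less the opposing 11 gives net 53, which does reach 53, so (p) meets the standard.
  The employer carries the last stage.
All stages carried — the employer prevails on this issue.
Per-issue: Issue I → employer; Issue II → grievant; Issue III → employer. The grievant must prevail on a majority of issues; overall, the employer prevails.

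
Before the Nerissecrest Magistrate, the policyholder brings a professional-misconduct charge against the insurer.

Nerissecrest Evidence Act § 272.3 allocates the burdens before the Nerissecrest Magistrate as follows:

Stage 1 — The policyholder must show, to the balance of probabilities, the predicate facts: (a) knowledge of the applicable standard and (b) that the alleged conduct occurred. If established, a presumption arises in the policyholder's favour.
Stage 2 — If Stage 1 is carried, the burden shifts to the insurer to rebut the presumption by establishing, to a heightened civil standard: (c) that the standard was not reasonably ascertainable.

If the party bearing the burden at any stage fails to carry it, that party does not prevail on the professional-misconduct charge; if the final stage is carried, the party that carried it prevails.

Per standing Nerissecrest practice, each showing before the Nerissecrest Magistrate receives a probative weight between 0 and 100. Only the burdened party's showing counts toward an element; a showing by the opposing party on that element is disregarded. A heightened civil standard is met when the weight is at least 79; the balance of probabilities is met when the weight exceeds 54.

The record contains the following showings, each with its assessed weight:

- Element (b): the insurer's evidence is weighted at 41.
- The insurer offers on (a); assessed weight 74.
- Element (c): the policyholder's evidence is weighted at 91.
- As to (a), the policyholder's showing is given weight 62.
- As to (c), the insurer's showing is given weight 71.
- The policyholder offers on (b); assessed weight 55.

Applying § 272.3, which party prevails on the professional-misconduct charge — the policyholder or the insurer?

Stage 1 (policyholder, the balance of probabilities, weight exceeds 54): (a) 62 (insurer's 74 disregarded) > 54 — meets; (b) 55 (insurer's 41 disregarded) > 54 — meets.
  The policyholder carries Stage 1; the insurer now bears the burden.
Stage 2 (insurer, a heightened civil standard, weight is at least 79): (c) 71 (policyholder's 91 disregarded) < 79 — fails.
  The insurer does not carry Stage 2.
The policyholder prevails.

policyholder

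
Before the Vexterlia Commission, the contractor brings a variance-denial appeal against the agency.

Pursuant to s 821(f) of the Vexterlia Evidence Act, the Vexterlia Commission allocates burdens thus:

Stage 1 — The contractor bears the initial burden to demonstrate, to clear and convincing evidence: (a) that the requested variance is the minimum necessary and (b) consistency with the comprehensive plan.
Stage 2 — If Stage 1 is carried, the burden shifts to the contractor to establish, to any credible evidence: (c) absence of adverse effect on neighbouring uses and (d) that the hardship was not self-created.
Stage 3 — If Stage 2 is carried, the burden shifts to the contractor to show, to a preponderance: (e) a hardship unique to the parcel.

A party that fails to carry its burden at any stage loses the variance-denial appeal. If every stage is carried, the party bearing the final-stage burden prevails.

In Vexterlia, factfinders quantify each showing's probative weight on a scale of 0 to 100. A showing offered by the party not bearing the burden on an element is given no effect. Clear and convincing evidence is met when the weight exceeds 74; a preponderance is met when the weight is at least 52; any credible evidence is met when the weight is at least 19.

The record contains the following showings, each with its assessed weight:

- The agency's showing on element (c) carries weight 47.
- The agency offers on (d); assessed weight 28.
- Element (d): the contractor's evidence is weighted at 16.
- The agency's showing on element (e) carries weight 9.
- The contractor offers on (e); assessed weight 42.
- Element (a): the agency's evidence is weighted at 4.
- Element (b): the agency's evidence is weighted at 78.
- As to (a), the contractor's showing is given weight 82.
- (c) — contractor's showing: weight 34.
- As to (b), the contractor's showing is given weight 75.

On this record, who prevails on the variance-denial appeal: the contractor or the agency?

At Stage 1 the contractor must meet clear and convincing evidence (weight exceeds 74): on (a) the weight is 82 (the agency's 4 is given no effect), > 74, so (a) meets the standard; on (b) the weight is 75 (the agency's 78 is given no effect), > 74, so (b) meets the standard.
  Stage 1 carried; the burden remains with the contractor.
At Stage 2 the contractor must meet any credible evidence (weight is at least 19): on (c) the weight is 34 (the agency's 47 is given no effect), which does reach 19, so (c) meets the standard; on (d) the weight is 16 (the agency's 28 is given no effect), < 19, so (d) does not meet the standard.
  The contractor does not carry Stage 2.
The analysis ends at Stage 2; the agency prevails.

agency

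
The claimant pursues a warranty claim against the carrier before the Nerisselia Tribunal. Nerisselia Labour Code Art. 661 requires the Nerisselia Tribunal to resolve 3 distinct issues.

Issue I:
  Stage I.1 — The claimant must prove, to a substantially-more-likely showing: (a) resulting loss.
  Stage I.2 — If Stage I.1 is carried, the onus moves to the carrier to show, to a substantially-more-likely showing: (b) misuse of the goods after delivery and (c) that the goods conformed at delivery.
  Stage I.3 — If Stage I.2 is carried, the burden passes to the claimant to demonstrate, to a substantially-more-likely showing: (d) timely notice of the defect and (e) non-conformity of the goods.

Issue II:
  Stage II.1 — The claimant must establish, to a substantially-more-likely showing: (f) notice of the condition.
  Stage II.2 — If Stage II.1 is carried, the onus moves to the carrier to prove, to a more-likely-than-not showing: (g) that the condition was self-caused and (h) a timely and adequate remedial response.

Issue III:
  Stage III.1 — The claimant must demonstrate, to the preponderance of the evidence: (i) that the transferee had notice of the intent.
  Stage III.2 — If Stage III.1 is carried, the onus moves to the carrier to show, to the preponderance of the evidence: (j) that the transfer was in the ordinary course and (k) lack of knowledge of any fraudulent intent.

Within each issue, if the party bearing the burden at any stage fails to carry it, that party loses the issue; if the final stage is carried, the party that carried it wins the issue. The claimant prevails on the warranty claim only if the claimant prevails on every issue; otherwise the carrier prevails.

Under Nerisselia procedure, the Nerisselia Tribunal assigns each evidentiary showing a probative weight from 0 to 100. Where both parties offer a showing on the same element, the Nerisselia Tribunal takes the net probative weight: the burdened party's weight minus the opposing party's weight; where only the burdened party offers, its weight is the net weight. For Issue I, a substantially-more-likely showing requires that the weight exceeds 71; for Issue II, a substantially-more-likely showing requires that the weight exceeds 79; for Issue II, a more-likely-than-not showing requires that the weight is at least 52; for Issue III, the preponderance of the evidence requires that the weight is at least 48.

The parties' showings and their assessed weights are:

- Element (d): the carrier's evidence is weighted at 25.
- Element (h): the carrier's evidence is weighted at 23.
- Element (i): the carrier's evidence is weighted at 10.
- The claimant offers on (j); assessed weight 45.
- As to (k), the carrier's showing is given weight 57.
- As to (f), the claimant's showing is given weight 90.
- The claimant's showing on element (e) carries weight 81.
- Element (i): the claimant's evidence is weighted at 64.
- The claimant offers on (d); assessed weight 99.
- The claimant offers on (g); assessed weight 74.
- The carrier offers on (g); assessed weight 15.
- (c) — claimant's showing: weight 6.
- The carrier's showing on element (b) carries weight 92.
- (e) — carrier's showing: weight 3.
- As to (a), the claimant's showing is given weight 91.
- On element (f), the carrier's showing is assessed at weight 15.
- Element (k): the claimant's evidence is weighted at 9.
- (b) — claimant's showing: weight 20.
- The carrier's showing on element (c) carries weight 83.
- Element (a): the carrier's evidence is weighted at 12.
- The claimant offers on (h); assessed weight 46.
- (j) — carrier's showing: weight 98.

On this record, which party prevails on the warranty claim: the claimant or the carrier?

carrier

— Issue I —
Stage I.1 (claimant, a substantially-more-likely showing, weight exceeds 71): (a) net 91−12=79 > 71 — meets.
  All elements met. The burden passes to the carrier.
Stage I.2 (carrier, a substantially-more-likely showing, weight exceeds 71): (b) net 92−20=72 > 71 — meets; (c) net 83−6=77 > 71 — meets.
  Stage I.2 carried; the burden shifts to the claimant.
Stage I.3 (claimant, a substantially-more-likely showing, weight exceeds 71): (d) net 99−25=74 > 71 — meets; (e) net 81−3=78 > 71 — meets.
  All elements met at the final stage.
Every stage carried; the claimant prevails on this issue.
— Issue II —
At Stage II.1 the claimant must meet a substantially-more-likely showing (weight exceeds 79): on (f) the weight is 90 less the opposing 15 gives net 75, ≤ 79, so (f) does not meet the standard.
  Not every element is met, so the claimant fails to carry Stage II.1.
So the carrier prevails on this issue.
— Issue III —
Stage III.1 — burden on claimant; standard: the preponderance of the evidence (weight is at least 48).
    (i): 64 − 10 = 54 ≥ 48 [met]
  Stage III.1 is satisfied; the onus moves to the carrier.
Stage III.2 — burden on carrier; standard: the preponderance of the evidence (weight is at least 48).
    (j): 98 − 45 = 53 ≥ 48 [met]
    (k): 57 − 9 = 48 ≥ 48 [met]
  All elements met at the final stage.
With every stage satisfied, the carrier prevails on this issue.
Per-issue: Issue I → claimant; Issue II → carrier; Issue III → carrier. The claimant must prevail on every issue; overall, the carrier prevails.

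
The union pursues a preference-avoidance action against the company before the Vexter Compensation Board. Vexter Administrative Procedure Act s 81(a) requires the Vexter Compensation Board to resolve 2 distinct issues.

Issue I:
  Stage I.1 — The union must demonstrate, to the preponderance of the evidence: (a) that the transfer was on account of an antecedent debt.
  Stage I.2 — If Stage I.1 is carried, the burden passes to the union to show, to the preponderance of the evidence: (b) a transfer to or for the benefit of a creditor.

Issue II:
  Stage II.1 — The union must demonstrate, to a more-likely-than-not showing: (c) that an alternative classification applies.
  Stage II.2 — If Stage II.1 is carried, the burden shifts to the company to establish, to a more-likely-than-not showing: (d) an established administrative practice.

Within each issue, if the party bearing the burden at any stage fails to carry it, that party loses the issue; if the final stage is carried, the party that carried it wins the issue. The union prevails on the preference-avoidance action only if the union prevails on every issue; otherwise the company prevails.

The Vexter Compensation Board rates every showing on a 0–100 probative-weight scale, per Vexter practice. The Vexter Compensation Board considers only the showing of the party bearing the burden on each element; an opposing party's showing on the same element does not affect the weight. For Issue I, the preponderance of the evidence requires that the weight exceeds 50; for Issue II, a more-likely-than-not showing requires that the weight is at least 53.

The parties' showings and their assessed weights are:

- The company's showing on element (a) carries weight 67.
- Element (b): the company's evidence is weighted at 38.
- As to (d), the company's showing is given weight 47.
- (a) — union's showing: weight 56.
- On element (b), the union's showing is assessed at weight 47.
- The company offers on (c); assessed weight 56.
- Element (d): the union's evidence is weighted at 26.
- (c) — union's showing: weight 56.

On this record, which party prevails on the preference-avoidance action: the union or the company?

— Issue I —
Stage I.1 (union, the preponderance of the evidence, weight exceeds 50): (a) 56 (company's 67 disregarded) > 50 — meets.
  Stage I.1 carried; the burden remains with the union.
Stage I.2 (union, the preponderance of the evidence, weight exceeds 50): (b) 47 (company's 38 disregarded) ≤ 50 — fails.
  Not every element is met, so the union fails to carry Stage I.2.
The company prevails on this issue.
— Issue II —
Stage II.1 — burden on union; standard: a more-likely-than-not showing (weight is at least 53).
    (c): 56 (company's 56 disregarded) ≥ 53 [met]
  All elements met. The burden passes to the company.
Stage II.2 — burden on company; standard: a more-likely-than-not showing (weight is at least 53).
    (d): 47 (union's 26 disregarded) < 53 [not met]
  The company does not carry Stage II.2.
So the union prevails on this issue.
Per-issue: Issue I → company; Issue II → union. The union must prevail on every issue; overall, the company prevails.

company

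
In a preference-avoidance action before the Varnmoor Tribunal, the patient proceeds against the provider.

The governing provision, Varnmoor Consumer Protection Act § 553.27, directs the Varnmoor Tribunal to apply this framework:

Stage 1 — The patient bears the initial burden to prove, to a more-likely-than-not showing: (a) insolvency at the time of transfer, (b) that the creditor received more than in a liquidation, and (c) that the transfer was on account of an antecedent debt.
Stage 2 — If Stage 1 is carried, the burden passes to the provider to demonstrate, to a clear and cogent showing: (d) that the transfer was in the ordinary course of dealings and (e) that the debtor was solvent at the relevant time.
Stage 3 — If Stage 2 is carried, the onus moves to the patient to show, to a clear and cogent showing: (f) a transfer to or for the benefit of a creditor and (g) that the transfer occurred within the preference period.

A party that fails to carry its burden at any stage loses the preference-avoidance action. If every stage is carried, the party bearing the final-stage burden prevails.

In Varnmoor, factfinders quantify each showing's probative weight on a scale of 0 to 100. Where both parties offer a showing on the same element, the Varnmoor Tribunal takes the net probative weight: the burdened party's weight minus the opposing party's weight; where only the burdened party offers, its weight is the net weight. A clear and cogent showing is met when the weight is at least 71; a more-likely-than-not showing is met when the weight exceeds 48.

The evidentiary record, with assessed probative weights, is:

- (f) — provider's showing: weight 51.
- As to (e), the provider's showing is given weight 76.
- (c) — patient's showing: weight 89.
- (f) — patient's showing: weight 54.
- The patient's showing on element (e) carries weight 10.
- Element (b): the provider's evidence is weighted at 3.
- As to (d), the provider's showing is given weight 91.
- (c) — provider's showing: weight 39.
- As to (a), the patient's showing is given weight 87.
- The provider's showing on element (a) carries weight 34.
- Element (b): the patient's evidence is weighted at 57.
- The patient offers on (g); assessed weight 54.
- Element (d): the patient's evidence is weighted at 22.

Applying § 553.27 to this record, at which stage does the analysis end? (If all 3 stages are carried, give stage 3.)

Stage 1 (patient, a more-likely-than-not showing, weight exceeds 48): (a) net 87−34=53 > 48 — meets; (b) net 57−3=54 > 48 — meets; (c) net 89−39=50 > 48 — meets.
  Stage 1 is satisfied; the onus moves to the provider.
Stage 2 (provider, a clear and cogent showing, weight is at least 71): (d) net 91−22=69 < 71 — fails; (e) net 76−10=66 < 71 — fails.
  Not every element is met, so the provider fails to carry Stage 2.
The patient prevails.

stage 2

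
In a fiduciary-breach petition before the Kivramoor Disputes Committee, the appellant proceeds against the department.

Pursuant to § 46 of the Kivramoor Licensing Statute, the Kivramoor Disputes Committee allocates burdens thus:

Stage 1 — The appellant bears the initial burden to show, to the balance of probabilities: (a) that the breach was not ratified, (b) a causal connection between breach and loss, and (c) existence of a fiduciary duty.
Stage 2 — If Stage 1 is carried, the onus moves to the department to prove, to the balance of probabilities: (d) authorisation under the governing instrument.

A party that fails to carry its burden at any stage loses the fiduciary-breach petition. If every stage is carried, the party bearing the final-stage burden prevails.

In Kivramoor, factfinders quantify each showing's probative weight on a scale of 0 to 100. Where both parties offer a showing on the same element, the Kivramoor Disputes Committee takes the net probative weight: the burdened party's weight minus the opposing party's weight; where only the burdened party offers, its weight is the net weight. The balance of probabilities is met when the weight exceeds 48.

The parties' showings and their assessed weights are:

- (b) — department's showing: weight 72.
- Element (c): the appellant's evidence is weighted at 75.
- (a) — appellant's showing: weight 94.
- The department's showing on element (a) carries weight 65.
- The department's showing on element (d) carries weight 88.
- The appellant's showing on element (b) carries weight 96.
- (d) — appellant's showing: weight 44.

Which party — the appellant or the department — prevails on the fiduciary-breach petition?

department

At Stage 1 the appellant must meet the balance of probabilities (weight exceeds 48): on (a) the weight is 94 less the opposing 65 gives net 29, ≤ 48, so (a) does not meet the standard; on (b) the weight is 96 less the opposing 72 gives net 24, ≤ 48, so (b) does not meet the standard; on (c) the weight is 75, which does exceed 48, so (c) meets the standard.
  The appellant does not carry Stage 1.
So the department prevails.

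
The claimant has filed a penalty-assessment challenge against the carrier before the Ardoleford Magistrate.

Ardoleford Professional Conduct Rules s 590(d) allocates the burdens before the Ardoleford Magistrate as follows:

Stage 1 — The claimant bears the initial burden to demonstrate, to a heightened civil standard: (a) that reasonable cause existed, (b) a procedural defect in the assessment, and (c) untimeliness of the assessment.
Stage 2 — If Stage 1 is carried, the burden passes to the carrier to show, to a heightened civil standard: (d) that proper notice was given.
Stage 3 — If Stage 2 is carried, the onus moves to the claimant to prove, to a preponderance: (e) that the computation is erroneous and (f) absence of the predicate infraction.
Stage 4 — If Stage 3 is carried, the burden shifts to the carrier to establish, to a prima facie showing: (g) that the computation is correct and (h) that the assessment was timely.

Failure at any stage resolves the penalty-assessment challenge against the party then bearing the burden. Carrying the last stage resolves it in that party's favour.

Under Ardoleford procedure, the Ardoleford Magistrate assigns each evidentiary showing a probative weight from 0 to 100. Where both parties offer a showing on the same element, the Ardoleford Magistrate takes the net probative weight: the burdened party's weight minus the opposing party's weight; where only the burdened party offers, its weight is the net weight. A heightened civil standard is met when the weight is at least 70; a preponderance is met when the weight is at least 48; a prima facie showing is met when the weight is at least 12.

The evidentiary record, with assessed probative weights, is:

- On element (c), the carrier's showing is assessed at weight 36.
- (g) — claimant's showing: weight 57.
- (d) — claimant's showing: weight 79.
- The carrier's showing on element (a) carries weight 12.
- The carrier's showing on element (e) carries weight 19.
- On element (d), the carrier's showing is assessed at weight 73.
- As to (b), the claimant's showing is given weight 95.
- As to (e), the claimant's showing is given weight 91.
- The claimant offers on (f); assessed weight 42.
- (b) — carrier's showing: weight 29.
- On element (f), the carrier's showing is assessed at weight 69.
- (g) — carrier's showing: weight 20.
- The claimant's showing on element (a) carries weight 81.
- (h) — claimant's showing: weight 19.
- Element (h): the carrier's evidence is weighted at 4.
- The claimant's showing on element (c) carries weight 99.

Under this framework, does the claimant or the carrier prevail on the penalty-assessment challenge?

At Stage 1 the claimant must meet a heightened civil standard (weight is at least 70): on (a) the weight is 81 less the opposing 12 gives net 69, < 70, so (a) does not meet the standard; on (b) the weight is 95 less the opposing 29 gives net 66, which does not reach 70, so (b) does not meet the standard; on (c) the weight is 99 less the opposing 36 gives net 63, < 70, so (c) does not meet the standard.
  The claimant does not carry Stage 1.
The carrier prevails.

carrier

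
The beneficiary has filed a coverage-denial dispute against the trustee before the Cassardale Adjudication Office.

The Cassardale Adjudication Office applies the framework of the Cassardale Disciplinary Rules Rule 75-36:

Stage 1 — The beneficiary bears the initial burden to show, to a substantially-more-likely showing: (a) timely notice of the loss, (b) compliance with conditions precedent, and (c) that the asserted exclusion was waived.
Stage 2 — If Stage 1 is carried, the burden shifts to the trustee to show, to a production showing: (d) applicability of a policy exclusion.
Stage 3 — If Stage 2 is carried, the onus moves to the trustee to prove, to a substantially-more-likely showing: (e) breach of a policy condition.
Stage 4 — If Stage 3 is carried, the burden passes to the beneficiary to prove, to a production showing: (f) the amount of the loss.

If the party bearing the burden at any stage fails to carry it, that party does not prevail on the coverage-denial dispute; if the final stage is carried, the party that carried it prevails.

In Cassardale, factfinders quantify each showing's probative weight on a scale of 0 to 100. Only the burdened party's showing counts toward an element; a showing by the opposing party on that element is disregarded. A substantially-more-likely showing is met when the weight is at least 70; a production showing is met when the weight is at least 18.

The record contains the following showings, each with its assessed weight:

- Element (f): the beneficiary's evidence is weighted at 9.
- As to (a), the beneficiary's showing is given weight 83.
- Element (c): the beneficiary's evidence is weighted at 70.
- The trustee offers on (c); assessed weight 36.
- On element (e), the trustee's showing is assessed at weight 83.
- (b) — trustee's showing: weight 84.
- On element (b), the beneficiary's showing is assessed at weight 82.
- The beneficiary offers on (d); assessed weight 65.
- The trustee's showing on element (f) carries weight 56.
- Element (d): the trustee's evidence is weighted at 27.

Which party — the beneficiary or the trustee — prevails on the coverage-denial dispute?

trustee

Stage 1 (beneficiary, a substantially-more-likely showing, weight is at least 70): (a) 83 ≥ 70 — meets; (b) 82 (trustee's 84 disregarded) ≥ 70 — meets; (c) 70 (trustee's 36 disregarded) ≥ 70 — meets.
  All elements met. The burden passes to the trustee.
Stage 2 (trustee, a production showing, weight is at least 18): (d) 27 (beneficiary's 65 disregarded) ≥ 18 — meets.
  All elements met. The trustee retains the burden for Stage 3.
Stage 3 (trustee, a substantially-more-likely showing, weight is at least 70): (e) 83 ≥ 70 — meets.
  The trustee carries Stage 3; the beneficiary now bears the burden.
Stage 4 (beneficiary, a production showing, weight is at least 18): (f) 9 (trustee's 56 disregarded) < 18 — fails.
  Stage 4 not carried; the beneficiary fails its burden.
The trustee prevails.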